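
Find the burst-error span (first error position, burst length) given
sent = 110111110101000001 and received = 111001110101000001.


XOR: 001110000000000000

Burst at position 2, length 3


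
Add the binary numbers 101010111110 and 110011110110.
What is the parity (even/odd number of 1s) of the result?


101010111110 = 2750
110011110110 = 3318
Sum = 6068 = 1011110110100
1s count = 8

even parity (8 ones in 1011110110100)


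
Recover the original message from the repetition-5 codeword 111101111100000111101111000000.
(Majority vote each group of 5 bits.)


Groups: 11110, 11111, 00000, 11110, 11110, 00000
Majority votes: 110110

110110


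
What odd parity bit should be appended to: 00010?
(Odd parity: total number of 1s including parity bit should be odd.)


Number of 1s in data: 1
Parity bit: 0

0


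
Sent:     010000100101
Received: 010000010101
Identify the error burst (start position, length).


XOR: 000000110000

Burst at position 6, length 2


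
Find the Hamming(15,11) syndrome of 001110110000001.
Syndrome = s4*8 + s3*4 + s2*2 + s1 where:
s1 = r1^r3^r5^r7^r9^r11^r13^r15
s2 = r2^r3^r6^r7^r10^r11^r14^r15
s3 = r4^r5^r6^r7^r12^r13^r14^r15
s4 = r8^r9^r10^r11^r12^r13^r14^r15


s1=0, s2=1, s3=0, s4=0

Syndrome = 2 (error at position 2)


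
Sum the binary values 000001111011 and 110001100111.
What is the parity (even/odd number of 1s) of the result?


000001111011 = 123
110001100111 = 3175
Sum = 3298 = 110011100010
1s count = 6

even parity (6 ones in 110011100010)


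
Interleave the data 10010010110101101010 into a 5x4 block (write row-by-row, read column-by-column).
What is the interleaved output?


Matrix:
  1001
  0010
  1101
  0110
  1010
Read columns: 10101001100101110100

10101001100101110100


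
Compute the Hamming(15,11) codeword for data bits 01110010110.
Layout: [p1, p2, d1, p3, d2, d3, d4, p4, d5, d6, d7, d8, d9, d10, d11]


Parity bits: p1=0, p2=0, p3=1, p4=1

000111110010110


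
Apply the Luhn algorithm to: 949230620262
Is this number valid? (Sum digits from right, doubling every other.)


Luhn sum = 42
42 mod 10 = 2

Invalid (Luhn sum mod 10 = 2)


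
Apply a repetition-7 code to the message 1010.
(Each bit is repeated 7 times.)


Each bit -> 7 copies

1111111000000011111110000000


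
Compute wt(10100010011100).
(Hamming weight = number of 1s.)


Counting 1s in 10100010011100

6


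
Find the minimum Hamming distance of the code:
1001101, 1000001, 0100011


Comparing all pairs, minimum distance: 2
Can detect 1 errors, correct 0 errors

2


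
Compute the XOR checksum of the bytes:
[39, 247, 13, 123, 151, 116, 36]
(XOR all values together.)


XOR chain: 39 ^ 247 ^ 13 ^ 123 ^ 151 ^ 116 ^ 36 = 97

97


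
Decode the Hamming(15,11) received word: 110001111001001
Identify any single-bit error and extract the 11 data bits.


Syndrome = 0: no error detected

Data: 00111001001 (no errors)


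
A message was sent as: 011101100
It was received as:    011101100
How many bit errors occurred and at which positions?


XOR: 000000000

0 errors (received matches sent)


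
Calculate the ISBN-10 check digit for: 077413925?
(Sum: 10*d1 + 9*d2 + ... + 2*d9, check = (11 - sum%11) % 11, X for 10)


Weighted sum: 220
220 mod 11 = 0

Check digit: 0


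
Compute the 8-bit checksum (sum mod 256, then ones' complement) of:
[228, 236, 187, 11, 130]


Sum = 792 mod 256 = 24
Complement = 231

231


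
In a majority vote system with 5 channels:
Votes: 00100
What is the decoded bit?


Ones: 1 out of 5
Threshold: 3

0 (1/5 voted 1)


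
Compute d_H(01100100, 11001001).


XOR: 10101101
Count of 1s: 5

5


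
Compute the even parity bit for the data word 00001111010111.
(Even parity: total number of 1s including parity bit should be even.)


Number of 1s in data: 8
Parity bit: 0

0


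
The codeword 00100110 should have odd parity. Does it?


Number of 1s: 3

Yes, parity is correct (3 ones)


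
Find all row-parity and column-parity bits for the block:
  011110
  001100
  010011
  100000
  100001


Row parities: 00110
Column parities: 000000

Row P: 00110, Col P: 000000, Corner: 0


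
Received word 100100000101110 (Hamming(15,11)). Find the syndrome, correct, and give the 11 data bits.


Syndrome = 0: no error detected

Data: 00000101110 (no errors)


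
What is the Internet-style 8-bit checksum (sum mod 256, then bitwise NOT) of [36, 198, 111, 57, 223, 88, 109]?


Sum = 822 mod 256 = 54
Complement = 201

201


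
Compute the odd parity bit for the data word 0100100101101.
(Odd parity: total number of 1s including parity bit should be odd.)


Number of 1s in data: 6
Parity bit: 1

1


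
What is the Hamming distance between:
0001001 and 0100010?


XOR: 0101011
Count of 1s: 4

4


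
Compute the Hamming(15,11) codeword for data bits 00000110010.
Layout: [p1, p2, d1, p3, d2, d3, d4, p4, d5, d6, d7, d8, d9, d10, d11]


Parity bits: p1=1, p2=1, p3=1, p4=1

110100010110010


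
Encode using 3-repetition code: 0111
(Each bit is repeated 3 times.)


Each bit -> 3 copies

000111111111


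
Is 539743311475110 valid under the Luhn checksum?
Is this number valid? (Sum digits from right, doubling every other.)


Luhn sum = 60
60 mod 10 = 0

Valid (Luhn sum mod 10 = 0)


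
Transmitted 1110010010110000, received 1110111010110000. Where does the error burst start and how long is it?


XOR: 0000101000000000

Burst at position 4, length 3


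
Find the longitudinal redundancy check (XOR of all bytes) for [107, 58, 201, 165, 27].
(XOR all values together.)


XOR chain: 107 ^ 58 ^ 201 ^ 165 ^ 27 = 38

38


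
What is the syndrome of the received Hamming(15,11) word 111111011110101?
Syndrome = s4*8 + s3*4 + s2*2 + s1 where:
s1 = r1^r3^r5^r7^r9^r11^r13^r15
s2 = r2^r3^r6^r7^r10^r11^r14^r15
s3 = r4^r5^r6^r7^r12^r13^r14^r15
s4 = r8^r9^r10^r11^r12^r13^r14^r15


s1=1, s2=0, s3=1, s4=0

Syndrome = 5 (error at position 5)


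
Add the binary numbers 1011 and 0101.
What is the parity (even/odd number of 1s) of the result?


1011 = 11
0101 = 5
Sum = 16 = 10000
1s count = 1

odd parity (1 ones in 10000)


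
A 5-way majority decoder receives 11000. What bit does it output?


Ones: 2 out of 5
Threshold: 3

0 (2/5 voted 1)


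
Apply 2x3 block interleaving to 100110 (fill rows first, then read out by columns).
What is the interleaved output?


Matrix:
  100
  110
Read columns: 110100

110100


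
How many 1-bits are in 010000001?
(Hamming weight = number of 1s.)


Counting 1s in 010000001

2


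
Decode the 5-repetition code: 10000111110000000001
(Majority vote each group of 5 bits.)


Groups: 10000, 11111, 00000, 00001
Majority votes: 0100

0100


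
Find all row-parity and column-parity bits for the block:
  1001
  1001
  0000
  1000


Row parities: 0001
Column parities: 1000

Row P: 0001, Col P: 1000, Corner: 1


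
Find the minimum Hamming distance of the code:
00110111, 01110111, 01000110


Comparing all pairs, minimum distance: 1
Can detect 0 errors, correct 0 errors

1


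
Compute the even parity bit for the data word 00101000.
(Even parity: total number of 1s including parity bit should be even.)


Number of 1s in data: 2
Parity bit: 0

0


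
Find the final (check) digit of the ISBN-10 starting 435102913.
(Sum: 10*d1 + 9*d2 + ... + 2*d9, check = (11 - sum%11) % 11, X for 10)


Weighted sum: 169
169 mod 11 = 4

Check digit: 7


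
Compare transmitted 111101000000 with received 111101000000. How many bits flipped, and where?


XOR: 000000000000

0 errors (received matches sent)


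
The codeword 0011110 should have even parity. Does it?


Number of 1s: 4

Yes, parity is correct (4 ones)


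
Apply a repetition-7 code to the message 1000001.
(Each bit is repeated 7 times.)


Each bit -> 7 copies

1111111000000000000000000000000000000000001111111


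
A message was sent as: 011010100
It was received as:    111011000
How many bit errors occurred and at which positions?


XOR: 100001100

3 error(s) at position(s): 0, 5, 6


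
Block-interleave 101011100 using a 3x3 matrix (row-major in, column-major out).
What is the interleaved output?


Matrix:
  101
  011
  100
Read columns: 101010110

101010110


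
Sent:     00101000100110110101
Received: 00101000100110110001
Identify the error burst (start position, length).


XOR: 00000000000000000100

Burst at position 17, length 1


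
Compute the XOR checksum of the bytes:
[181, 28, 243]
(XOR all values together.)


XOR chain: 181 ^ 28 ^ 243 = 90

90


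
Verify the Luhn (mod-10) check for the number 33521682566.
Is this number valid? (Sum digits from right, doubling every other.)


Luhn sum = 48
48 mod 10 = 8

Invalid (Luhn sum mod 10 = 8)


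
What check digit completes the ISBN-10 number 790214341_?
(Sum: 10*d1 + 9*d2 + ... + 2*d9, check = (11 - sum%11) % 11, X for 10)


Weighted sum: 217
217 mod 11 = 8

Check digit: 3


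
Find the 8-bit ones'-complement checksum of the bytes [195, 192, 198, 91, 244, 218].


Sum = 1138 mod 256 = 114
Complement = 141

141


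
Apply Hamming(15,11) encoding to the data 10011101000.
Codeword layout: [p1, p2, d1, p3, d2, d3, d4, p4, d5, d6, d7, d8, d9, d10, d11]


Parity bits: p1=1, p2=1, p3=0, p4=1

111000111101000


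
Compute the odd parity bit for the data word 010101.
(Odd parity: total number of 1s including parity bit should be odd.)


Number of 1s in data: 3
Parity bit: 0

0


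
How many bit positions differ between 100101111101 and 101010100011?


XOR: 001111011110
Count of 1s: 8

8


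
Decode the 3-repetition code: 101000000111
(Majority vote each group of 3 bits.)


Groups: 101, 000, 000, 111
Majority votes: 1001

1001


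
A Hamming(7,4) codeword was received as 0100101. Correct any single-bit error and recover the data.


Syndrome = 0: no error detected

Data: 0101 (no errors)


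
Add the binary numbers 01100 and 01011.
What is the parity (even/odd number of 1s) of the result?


01100 = 12
01011 = 11
Sum = 23 = 10111
1s count = 4

even parity (4 ones in 10111)


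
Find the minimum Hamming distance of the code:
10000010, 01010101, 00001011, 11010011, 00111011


Comparing all pairs, minimum distance: 2
Can detect 1 errors, correct 0 errors

2


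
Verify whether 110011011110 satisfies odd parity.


Number of 1s: 8

No, parity error (8 ones)


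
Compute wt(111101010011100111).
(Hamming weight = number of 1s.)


Counting 1s in 111101010011100111

12


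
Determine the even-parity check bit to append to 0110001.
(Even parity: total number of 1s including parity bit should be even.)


Number of 1s in data: 3
Parity bit: 1

1


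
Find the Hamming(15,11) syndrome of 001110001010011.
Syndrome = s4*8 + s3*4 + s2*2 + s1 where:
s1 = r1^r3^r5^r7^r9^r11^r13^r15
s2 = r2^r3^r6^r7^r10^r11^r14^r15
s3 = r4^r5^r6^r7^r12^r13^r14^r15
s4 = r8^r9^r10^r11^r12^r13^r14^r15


s1=1, s2=0, s3=0, s4=0

Syndrome = 1 (error at position 1)


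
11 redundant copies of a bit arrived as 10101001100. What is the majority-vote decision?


Ones: 5 out of 11
Threshold: 6

0 (5/11 voted 1)


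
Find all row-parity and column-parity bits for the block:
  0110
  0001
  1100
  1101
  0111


Row parities: 01011
Column parities: 0001

Row P: 01011, Col P: 0001, Corner: 1


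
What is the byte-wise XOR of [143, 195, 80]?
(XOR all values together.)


XOR chain: 143 ^ 195 ^ 80 = 28

28


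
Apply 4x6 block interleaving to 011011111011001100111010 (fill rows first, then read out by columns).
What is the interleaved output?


Matrix:
  011011
  111011
  001100
  111010
Read columns: 010111011111001011011100

010111011111001011011100


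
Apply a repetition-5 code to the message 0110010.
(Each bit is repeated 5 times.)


Each bit -> 5 copies

00000111111111100000000001111100000


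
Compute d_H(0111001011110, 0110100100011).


XOR: 0001101111101
Count of 1s: 8

8


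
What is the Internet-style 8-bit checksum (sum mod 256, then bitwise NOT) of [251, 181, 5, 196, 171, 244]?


Sum = 1048 mod 256 = 24
Complement = 231

231


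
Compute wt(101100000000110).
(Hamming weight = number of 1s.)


Counting 1s in 101100000000110

5


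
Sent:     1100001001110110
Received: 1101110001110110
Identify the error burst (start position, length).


XOR: 0001111000000000

Burst at position 3, length 4


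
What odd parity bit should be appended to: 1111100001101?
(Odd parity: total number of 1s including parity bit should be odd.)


Number of 1s in data: 8
Parity bit: 1

1


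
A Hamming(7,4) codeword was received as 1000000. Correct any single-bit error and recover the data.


Syndrome = 1: error at position 1

Data: 0000 (corrected bit 1)


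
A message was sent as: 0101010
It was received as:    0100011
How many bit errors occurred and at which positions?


XOR: 0001001

2 error(s) at position(s): 3, 6


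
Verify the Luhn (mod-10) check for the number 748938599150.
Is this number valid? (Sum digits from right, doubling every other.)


Luhn sum = 60
60 mod 10 = 0

Valid (Luhn sum mod 10 = 0)


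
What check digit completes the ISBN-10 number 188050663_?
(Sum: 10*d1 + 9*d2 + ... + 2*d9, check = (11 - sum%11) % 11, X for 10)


Weighted sum: 224
224 mod 11 = 4

Check digit: 7


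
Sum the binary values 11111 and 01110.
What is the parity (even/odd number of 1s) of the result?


11111 = 31
01110 = 14
Sum = 45 = 101101
1s count = 4

even parity (4 ones in 101101)


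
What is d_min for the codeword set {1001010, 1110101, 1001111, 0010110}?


Comparing all pairs, minimum distance: 2
Can detect 1 errors, correct 0 errors

2


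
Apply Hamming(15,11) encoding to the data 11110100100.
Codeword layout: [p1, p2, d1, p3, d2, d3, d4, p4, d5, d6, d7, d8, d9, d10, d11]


Parity bits: p1=0, p2=0, p3=0, p4=0

001011100100100


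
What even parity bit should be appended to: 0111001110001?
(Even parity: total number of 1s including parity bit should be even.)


Number of 1s in data: 7
Parity bit: 1

1


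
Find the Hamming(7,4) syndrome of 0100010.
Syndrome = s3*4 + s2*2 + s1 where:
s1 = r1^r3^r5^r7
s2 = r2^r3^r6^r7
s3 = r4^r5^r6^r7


s1=0, s2=0, s3=1

Syndrome = 4 (error at position 4)


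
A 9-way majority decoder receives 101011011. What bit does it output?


Ones: 6 out of 9
Threshold: 5

1 (6/9 voted 1)


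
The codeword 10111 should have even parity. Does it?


Number of 1s: 4

Yes, parity is correct (4 ones)


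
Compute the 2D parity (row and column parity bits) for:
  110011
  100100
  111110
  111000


Row parities: 0011
Column parities: 010001

Row P: 0011, Col P: 010001, Corner: 0


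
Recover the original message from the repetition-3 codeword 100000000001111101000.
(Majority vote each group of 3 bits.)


Groups: 100, 000, 000, 001, 111, 101, 000
Majority votes: 0000110

0000110


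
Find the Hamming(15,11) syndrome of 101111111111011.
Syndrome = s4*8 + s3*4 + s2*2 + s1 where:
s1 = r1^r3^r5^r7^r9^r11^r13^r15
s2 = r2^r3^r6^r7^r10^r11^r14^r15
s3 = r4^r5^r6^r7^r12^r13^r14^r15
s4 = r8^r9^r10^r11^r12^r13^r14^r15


s1=1, s2=1, s3=1, s4=1

Syndrome = 15 (error at position 15)


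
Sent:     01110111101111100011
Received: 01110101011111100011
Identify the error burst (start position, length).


XOR: 00000010110000000000

Burst at position 6, length 4


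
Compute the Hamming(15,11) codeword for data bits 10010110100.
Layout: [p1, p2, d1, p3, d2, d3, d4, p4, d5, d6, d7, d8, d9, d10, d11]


Parity bits: p1=0, p2=0, p3=0, p4=1

001000110110100


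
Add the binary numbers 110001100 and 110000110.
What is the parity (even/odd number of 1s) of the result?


110001100 = 396
110000110 = 390
Sum = 786 = 1100010010
1s count = 4

even parity (4 ones in 1100010010)


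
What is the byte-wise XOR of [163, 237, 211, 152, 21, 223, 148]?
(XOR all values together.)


XOR chain: 163 ^ 237 ^ 211 ^ 152 ^ 21 ^ 223 ^ 148 = 91

91


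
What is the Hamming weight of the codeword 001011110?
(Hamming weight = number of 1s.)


Counting 1s in 001011110

5


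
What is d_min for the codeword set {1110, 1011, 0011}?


Comparing all pairs, minimum distance: 1
Can detect 0 errors, correct 0 errors

1


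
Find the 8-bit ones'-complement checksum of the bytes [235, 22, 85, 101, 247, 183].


Sum = 873 mod 256 = 105
Complement = 150

150


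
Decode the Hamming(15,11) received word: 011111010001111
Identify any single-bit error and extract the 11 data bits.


Syndrome = 14: error at position 14

Data: 11100001101 (corrected bit 14)


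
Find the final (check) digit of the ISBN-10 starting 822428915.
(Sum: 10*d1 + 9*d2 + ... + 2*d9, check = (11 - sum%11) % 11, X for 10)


Weighted sum: 243
243 mod 11 = 1

Check digit: X


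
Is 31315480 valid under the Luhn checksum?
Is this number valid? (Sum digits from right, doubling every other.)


Luhn sum = 26
26 mod 10 = 6

Invalid (Luhn sum mod 10 = 6)


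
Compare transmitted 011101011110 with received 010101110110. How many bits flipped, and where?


XOR: 001000101000

3 error(s) at position(s): 2, 6, 8


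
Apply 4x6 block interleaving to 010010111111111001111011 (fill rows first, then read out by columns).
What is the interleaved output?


Matrix:
  010010
  111111
  111001
  111011
Read columns: 011111110111010011010111

011111110111010011010111


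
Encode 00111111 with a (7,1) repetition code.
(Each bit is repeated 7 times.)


Each bit -> 7 copies

00000000000000111111111111111111111111111111111111111111


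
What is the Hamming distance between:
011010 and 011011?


XOR: 000001
Count of 1s: 1

1


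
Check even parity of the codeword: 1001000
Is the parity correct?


Number of 1s: 2

Yes, parity is correct (2 ones)


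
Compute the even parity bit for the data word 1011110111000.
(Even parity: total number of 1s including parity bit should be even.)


Number of 1s in data: 8
Parity bit: 0

0


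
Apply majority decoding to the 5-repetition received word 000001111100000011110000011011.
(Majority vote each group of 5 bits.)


Groups: 00000, 11111, 00000, 01111, 00000, 11011
Majority votes: 010101

010101


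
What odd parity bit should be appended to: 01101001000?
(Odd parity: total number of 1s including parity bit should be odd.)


Number of 1s in data: 4
Parity bit: 1

1


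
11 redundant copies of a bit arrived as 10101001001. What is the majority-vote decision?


Ones: 5 out of 11
Threshold: 6

0 (5/11 voted 1)


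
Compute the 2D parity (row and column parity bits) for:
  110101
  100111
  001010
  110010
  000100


Row parities: 00011
Column parities: 101110

Row P: 00011, Col P: 101110, Corner: 0


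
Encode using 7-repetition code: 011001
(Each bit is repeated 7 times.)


Each bit -> 7 copies

000000011111111111111000000000000001111111


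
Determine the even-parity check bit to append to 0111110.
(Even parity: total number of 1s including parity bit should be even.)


Number of 1s in data: 5
Parity bit: 1

1


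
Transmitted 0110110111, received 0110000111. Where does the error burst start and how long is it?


XOR: 0000110000

Burst at position 4, length 2


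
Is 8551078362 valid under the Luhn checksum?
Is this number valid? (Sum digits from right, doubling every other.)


Luhn sum = 36
36 mod 10 = 6

Invalid (Luhn sum mod 10 = 6)


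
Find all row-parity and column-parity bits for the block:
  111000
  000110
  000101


Row parities: 100
Column parities: 111011

Row P: 100, Col P: 111011, Corner: 1


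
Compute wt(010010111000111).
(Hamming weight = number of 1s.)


Counting 1s in 010010111000111

8


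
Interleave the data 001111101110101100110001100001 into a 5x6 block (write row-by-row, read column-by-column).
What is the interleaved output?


Matrix:
  001111
  101110
  101100
  110001
  100001
Read columns: 011110001011100111001100010011

011110001011100111001100010011


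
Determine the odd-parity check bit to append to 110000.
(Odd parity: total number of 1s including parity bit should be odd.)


Number of 1s in data: 2
Parity bit: 1

1


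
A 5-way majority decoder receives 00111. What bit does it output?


Ones: 3 out of 5
Threshold: 3

1 (3/5 voted 1)


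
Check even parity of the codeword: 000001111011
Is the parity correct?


Number of 1s: 6

Yes, parity is correct (6 ones)


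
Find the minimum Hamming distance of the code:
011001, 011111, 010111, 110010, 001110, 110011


Comparing all pairs, minimum distance: 1
Can detect 0 errors, correct 0 errors

1


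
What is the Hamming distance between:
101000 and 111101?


XOR: 010101
Count of 1s: 3

3


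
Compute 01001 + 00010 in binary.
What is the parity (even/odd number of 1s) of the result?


01001 = 9
00010 = 2
Sum = 11 = 1011
1s count = 3

odd parity (3 ones in 1011)


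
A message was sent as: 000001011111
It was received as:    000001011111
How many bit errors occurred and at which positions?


XOR: 000000000000

0 errors (received matches sent)


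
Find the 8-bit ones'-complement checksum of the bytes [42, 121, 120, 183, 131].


Sum = 597 mod 256 = 85
Complement = 170

170


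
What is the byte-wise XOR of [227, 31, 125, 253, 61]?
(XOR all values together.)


XOR chain: 227 ^ 31 ^ 125 ^ 253 ^ 61 = 65

65


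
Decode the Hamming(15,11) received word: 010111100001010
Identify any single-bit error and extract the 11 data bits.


Syndrome = 0: no error detected

Data: 01110001010 (no errors)


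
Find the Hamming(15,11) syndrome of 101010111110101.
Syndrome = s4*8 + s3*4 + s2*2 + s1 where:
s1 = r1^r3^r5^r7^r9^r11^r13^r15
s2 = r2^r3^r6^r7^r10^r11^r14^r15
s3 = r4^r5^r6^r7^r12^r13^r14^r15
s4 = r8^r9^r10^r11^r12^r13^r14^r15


s1=0, s2=1, s3=0, s4=0

Syndrome = 2 (error at position 2)


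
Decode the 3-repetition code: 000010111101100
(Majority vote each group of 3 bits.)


Groups: 000, 010, 111, 101, 100
Majority votes: 00110

00110


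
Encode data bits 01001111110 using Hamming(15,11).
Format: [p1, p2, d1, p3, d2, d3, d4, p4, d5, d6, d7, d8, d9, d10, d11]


Parity bits: p1=0, p2=1, p3=0, p4=0

010010001111110


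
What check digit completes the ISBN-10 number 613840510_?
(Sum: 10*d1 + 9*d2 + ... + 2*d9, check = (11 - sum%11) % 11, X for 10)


Weighted sum: 196
196 mod 11 = 9

Check digit: 2


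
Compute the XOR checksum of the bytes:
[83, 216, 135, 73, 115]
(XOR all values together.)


XOR chain: 83 ^ 216 ^ 135 ^ 73 ^ 115 = 54

54


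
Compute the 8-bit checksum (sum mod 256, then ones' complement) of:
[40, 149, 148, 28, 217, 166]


Sum = 748 mod 256 = 236
Complement = 19

19


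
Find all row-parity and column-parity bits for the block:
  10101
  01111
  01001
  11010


Row parities: 1001
Column parities: 01001

Row P: 1001, Col P: 01001, Corner: 0


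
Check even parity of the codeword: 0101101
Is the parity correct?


Number of 1s: 4

Yes, parity is correct (4 ones)


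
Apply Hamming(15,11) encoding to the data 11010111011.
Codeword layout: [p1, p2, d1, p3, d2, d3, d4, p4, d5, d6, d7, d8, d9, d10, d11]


Parity bits: p1=1, p2=0, p3=1, p4=1

101110110111011


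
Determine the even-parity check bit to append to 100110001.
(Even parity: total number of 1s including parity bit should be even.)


Number of 1s in data: 4
Parity bit: 0

0


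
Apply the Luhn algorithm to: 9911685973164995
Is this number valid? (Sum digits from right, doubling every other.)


Luhn sum = 89
89 mod 10 = 9

Invalid (Luhn sum mod 10 = 9)


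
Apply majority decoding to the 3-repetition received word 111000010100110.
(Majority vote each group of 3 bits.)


Groups: 111, 000, 010, 100, 110
Majority votes: 10001

10001


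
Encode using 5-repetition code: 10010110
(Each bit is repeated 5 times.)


Each bit -> 5 copies

1111100000000001111100000111111111100000


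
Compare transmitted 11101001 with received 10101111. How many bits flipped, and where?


XOR: 01000110

3 error(s) at position(s): 1, 5, 6


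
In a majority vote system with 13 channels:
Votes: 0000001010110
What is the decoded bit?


Ones: 4 out of 13
Threshold: 7

0 (4/13 voted 1)


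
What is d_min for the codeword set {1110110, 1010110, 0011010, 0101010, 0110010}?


Comparing all pairs, minimum distance: 1
Can detect 0 errors, correct 0 errors

1


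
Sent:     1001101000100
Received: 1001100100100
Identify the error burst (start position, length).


XOR: 0000001100000

Burst at position 6, length 2


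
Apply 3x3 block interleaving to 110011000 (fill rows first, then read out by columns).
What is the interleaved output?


Matrix:
  110
  011
  000
Read columns: 100110010

100110010


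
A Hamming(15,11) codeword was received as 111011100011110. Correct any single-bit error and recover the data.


Syndrome = 0: no error detected

Data: 11110011110 (no errors)


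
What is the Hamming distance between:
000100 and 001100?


XOR: 001000
Count of 1s: 1

1


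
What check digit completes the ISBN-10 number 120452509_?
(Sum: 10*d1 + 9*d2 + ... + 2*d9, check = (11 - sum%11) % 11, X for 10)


Weighted sum: 134
134 mod 11 = 2

Check digit: 9


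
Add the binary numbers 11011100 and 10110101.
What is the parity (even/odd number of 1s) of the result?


11011100 = 220
10110101 = 181
Sum = 401 = 110010001
1s count = 4

even parity (4 ones in 110010001)


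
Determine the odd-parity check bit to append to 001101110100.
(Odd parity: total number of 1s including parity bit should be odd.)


Number of 1s in data: 6
Parity bit: 1

1


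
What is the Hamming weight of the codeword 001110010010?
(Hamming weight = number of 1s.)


Counting 1s in 001110010010

5


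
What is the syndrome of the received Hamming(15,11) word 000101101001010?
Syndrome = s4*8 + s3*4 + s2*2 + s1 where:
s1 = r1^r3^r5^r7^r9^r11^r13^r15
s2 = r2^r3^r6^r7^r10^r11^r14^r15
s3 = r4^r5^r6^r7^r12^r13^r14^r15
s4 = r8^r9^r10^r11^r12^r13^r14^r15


s1=0, s2=1, s3=1, s4=1

Syndrome = 14 (error at position 14)


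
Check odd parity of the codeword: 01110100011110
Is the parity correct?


Number of 1s: 8

No, parity error (8 ones)


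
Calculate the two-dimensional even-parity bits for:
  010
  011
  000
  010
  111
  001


Row parities: 100111
Column parities: 101

Row P: 100111, Col P: 101, Corner: 0


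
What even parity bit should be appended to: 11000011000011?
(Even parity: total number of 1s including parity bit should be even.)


Number of 1s in data: 6
Parity bit: 0

0


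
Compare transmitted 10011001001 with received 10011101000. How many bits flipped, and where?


XOR: 00000100001

2 error(s) at position(s): 5, 10


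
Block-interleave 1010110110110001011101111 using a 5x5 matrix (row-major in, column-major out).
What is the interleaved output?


Matrix:
  10101
  10110
  11000
  10111
  01111
Read columns: 1111000101110110101110011

1111000101110110101110011


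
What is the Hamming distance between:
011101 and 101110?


XOR: 110011
Count of 1s: 4

4


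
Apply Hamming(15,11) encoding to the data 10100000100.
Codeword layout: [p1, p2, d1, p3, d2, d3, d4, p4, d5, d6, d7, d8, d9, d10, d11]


Parity bits: p1=0, p2=0, p3=0, p4=1

001001010000100


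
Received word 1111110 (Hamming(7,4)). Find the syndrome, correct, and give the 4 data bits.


Syndrome = 7: error at position 7

Data: 1111 (corrected bit 7)


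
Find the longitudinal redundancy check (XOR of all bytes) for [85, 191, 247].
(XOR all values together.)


XOR chain: 85 ^ 191 ^ 247 = 29

29


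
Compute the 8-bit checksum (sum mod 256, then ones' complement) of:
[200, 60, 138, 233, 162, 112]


Sum = 905 mod 256 = 137
Complement = 118

118


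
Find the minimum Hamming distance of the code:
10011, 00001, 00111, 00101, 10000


Comparing all pairs, minimum distance: 1
Can detect 0 errors, correct 0 errors

1


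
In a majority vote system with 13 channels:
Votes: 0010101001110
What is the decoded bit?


Ones: 6 out of 13
Threshold: 7

0 (6/13 voted 1)


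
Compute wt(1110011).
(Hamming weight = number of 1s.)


Counting 1s in 1110011

5


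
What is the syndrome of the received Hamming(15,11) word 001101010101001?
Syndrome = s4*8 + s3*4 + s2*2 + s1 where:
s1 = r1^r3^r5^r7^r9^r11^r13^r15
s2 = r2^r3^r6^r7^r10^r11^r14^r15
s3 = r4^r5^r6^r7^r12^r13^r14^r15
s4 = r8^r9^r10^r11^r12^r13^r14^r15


s1=0, s2=0, s3=0, s4=0

Syndrome = 0 (no error)


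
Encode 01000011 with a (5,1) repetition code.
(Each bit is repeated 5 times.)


Each bit -> 5 copies

0000011111000000000000000000001111111111


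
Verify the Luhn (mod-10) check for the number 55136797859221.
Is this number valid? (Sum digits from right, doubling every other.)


Luhn sum = 65
65 mod 10 = 5

Invalid (Luhn sum mod 10 = 5)


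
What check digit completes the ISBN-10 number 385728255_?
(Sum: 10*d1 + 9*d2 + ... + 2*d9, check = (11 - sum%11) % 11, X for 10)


Weighted sum: 276
276 mod 11 = 1

Check digit: X


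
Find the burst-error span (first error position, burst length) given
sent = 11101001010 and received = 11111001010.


XOR: 00010000000

Burst at position 3, length 1


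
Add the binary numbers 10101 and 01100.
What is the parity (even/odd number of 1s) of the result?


10101 = 21
01100 = 12
Sum = 33 = 100001
1s count = 2

even parity (2 ones in 100001)


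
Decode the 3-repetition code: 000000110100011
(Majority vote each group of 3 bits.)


Groups: 000, 000, 110, 100, 011
Majority votes: 00101

00101


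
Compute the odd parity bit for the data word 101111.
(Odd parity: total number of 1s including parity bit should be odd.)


Number of 1s in data: 5
Parity bit: 0

0


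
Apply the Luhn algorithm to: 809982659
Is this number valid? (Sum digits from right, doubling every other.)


Luhn sum = 54
54 mod 10 = 4

Invalid (Luhn sum mod 10 = 4)


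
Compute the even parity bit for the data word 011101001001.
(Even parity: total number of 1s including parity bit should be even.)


Number of 1s in data: 6
Parity bit: 0

0


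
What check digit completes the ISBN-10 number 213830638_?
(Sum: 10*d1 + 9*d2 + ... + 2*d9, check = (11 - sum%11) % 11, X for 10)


Weighted sum: 176
176 mod 11 = 0

Check digit: 0


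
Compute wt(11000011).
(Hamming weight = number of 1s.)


Counting 1s in 11000011

4


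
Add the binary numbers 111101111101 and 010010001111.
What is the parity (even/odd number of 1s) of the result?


111101111101 = 3965
010010001111 = 1167
Sum = 5132 = 1010000001100
1s count = 4

even parity (4 ones in 1010000001100)


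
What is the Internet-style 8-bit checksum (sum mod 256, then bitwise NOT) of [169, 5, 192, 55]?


Sum = 421 mod 256 = 165
Complement = 90

90


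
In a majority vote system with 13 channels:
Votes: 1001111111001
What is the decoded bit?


Ones: 9 out of 13
Threshold: 7

1 (9/13 voted 1)


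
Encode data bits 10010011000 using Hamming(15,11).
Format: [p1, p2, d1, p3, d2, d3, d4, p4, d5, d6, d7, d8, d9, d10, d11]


Parity bits: p1=1, p2=1, p3=0, p4=0

111000100011000


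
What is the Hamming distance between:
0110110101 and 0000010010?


XOR: 0110100111
Count of 1s: 6

6


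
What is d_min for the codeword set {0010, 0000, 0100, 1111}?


Comparing all pairs, minimum distance: 1
Can detect 0 errors, correct 0 errors

1


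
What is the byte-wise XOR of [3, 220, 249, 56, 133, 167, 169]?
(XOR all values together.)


XOR chain: 3 ^ 220 ^ 249 ^ 56 ^ 133 ^ 167 ^ 169 = 149

149


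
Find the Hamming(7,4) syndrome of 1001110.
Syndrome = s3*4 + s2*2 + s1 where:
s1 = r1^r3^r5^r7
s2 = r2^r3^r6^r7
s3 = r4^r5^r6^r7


s1=0, s2=1, s3=1

Syndrome = 6 (error at position 6)


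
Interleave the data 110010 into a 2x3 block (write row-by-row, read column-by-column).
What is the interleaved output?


Matrix:
  110
  010
Read columns: 101100

101100


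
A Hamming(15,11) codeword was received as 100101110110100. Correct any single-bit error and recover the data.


Syndrome = 0: no error detected

Data: 00110110100 (no errors)


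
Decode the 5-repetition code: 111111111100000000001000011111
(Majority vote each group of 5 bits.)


Groups: 11111, 11111, 00000, 00000, 10000, 11111
Majority votes: 110001

110001


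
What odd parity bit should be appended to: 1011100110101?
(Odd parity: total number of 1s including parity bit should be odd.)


Number of 1s in data: 8
Parity bit: 1

1


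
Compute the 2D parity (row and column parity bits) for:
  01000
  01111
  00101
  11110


Row parities: 1000
Column parities: 11100

Row P: 1000, Col P: 11100, Corner: 1


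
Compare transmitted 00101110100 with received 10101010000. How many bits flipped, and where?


XOR: 10000100100

3 error(s) at position(s): 0, 5, 8


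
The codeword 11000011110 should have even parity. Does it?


Number of 1s: 6

Yes, parity is correct (6 ones)


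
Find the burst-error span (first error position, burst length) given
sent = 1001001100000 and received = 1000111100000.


XOR: 0001110000000

Burst at position 3, length 3


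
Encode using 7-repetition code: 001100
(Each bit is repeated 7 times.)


Each bit -> 7 copies

000000000000001111111111111100000000000000


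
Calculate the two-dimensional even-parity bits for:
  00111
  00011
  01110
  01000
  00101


Row parities: 10110
Column parities: 00111

Row P: 10110, Col P: 00111, Corner: 1


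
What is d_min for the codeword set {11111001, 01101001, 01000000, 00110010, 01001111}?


Comparing all pairs, minimum distance: 2
Can detect 1 errors, correct 0 errors

2


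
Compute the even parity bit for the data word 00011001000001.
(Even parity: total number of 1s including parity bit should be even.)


Number of 1s in data: 4
Parity bit: 0

0


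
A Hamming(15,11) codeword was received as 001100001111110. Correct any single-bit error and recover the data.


Syndrome = 0: no error detected

Data: 10001111110 (no errors)


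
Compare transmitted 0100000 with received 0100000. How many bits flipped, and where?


XOR: 0000000

0 errors (received matches sent)


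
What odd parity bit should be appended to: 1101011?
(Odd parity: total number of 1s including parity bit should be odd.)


Number of 1s in data: 5
Parity bit: 0

0


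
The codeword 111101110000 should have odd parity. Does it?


Number of 1s: 7

Yes, parity is correct (7 ones)


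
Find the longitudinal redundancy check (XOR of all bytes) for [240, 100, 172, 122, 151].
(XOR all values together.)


XOR chain: 240 ^ 100 ^ 172 ^ 122 ^ 151 = 213

213


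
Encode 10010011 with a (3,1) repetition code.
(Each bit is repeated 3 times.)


Each bit -> 3 copies

111000000111000000111111


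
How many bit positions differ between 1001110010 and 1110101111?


XOR: 0111011101
Count of 1s: 7

7


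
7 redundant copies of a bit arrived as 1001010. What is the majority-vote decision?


Ones: 3 out of 7
Threshold: 4

0 (3/7 voted 1)


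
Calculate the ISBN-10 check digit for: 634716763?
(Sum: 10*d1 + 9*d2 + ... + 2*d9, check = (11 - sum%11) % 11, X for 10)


Weighted sum: 256
256 mod 11 = 3

Check digit: 8


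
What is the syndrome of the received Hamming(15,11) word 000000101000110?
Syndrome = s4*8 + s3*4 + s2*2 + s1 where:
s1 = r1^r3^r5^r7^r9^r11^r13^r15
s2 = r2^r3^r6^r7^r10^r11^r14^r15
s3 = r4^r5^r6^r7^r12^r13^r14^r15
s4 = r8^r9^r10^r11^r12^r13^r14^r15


s1=1, s2=0, s3=1, s4=1

Syndrome = 13 (error at position 13)


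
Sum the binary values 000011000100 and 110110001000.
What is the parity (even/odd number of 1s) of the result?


000011000100 = 196
110110001000 = 3464
Sum = 3660 = 111001001100
1s count = 6

even parity (6 ones in 111001001100)


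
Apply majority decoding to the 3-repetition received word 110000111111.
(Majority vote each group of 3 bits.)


Groups: 110, 000, 111, 111
Majority votes: 1011

1011


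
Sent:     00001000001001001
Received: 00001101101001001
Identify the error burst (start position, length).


XOR: 00000101100000000

Burst at position 5, length 4


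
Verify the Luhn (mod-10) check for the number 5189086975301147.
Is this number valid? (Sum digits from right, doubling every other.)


Luhn sum = 72
72 mod 10 = 2

Invalid (Luhn sum mod 10 = 2)


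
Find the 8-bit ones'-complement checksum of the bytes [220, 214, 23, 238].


Sum = 695 mod 256 = 183
Complement = 72

72


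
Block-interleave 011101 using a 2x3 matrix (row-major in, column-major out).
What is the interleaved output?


Matrix:
  011
  101
Read columns: 011011

011011


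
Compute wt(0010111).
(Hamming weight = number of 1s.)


Counting 1s in 0010111

4


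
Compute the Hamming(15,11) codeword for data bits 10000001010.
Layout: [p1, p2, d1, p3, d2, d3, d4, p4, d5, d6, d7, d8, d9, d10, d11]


Parity bits: p1=1, p2=0, p3=0, p4=0

101000000001010


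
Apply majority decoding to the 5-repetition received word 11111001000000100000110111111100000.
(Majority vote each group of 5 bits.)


Groups: 11111, 00100, 00001, 00000, 11011, 11111, 00000
Majority votes: 1000110

1000110


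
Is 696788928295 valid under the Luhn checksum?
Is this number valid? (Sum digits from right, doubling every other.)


Luhn sum = 71
71 mod 10 = 1

Invalid (Luhn sum mod 10 = 1)


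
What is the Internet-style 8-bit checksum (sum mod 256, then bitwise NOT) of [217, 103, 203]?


Sum = 523 mod 256 = 11
Complement = 244

244


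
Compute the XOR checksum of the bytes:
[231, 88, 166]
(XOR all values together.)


XOR chain: 231 ^ 88 ^ 166 = 25

25


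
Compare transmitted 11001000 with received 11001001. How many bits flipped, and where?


XOR: 00000001

1 error(s) at position(s): 7


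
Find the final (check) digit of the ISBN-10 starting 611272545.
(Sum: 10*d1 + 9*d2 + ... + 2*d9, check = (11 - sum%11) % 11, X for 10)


Weighted sum: 185
185 mod 11 = 9

Check digit: 2


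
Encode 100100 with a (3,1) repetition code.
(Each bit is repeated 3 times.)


Each bit -> 3 copies

111000000111000000


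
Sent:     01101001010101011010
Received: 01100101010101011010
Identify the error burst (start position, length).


XOR: 00001100000000000000

Burst at position 4, length 2


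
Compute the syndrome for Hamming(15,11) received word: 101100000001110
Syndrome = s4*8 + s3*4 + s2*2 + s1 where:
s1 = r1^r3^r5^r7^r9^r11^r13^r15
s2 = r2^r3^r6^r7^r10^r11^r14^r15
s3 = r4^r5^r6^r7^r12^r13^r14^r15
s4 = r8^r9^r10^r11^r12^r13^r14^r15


s1=1, s2=0, s3=0, s4=1

Syndrome = 9 (error at position 9)


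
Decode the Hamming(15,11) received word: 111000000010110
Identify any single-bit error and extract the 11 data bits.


Syndrome = 8: error at position 8

Data: 10000010110 (corrected bit 8)


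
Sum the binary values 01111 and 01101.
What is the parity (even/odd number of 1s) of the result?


01111 = 15
01101 = 13
Sum = 28 = 11100
1s count = 3

odd parity (3 ones in 11100)


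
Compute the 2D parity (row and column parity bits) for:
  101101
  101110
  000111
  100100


Row parities: 0010
Column parities: 100000

Row P: 0010, Col P: 100000, Corner: 1


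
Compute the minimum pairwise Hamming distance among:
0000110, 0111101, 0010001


Comparing all pairs, minimum distance: 3
Can detect 2 errors, correct 1 errors

3
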